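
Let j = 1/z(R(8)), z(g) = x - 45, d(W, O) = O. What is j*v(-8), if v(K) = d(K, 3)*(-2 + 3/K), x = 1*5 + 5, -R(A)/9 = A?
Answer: 57/280 ≈ 0.20357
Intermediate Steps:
R(A) = -9*A
x = 10 (x = 5 + 5 = 10)
z(g) = -35 (z(g) = 10 - 45 = -35)
j = -1/35 (j = 1/(-35) = -1/35 ≈ -0.028571)
v(K) = -6 + 9/K (v(K) = 3*(-2 + 3/K) = -6 + 9/K)
j*v(-8) = -(-6 + 9/(-8))/35 = -(-6 + 9*(-⅛))/35 = -(-6 - 9/8)/35 = -1/35*(-57/8) = 57/280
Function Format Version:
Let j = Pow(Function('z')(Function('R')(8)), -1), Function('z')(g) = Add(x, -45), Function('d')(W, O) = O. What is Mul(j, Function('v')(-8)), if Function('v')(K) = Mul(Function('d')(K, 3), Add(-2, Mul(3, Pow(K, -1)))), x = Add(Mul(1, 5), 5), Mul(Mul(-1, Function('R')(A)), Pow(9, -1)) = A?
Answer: Rational(57, 280) ≈ 0.20357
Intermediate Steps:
Function('R')(A) = Mul(-9, A)
x = 10 (x = Add(5, 5) = 10)
Function('z')(g) = -35 (Function('z')(g) = Add(10, -45) = -35)
j = Rational(-1, 35) (j = Pow(-35, -1) = Rational(-1, 35) ≈ -0.028571)
Function('v')(K) = Add(-6, Mul(9, Pow(K, -1))) (Function('v')(K) = Mul(3, Add(-2, Mul(3, Pow(K, -1)))) = Add(-6, Mul(9, Pow(K, -1))))
Mul(j, Function('v')(-8)) = Mul(Rational(-1, 35), Add(-6, Mul(9, Pow(-8, -1)))) = Mul(Rational(-1, 35), Add(-6, Mul(9, Rational(-1, 8)))) = Mul(Rational(-1, 35), Add(-6, Rational(-9, 8))) = Mul(Rational(-1, 35), Rational(-57, 8)) = Rational(57, 280)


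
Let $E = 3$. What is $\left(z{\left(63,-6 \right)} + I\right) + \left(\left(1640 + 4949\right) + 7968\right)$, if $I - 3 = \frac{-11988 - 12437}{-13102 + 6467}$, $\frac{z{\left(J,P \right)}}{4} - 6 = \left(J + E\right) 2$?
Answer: $\frac{20058509}{1327} \approx 15116.0$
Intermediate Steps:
$z{\left(J,P \right)} = 48 + 8 J$ ($z{\left(J,P \right)} = 24 + 4 \left(J + 3\right) 2 = 24 + 4 \left(3 + J\right) 2 = 24 + 4 \left(6 + 2 J\right) = 24 + \left(24 + 8 J\right) = 48 + 8 J$)
$I = \frac{8866}{1327}$ ($I = 3 + \frac{-11988 - 12437}{-13102 + 6467} = 3 - \frac{24425}{-6635} = 3 - - \frac{4885}{1327} = 3 + \frac{4885}{1327} = \frac{8866}{1327} \approx 6.6812$)
$\left(z{\left(63,-6 \right)} + I\right) + \left(\left(1640 + 4949\right) + 7968\right) = \left(\left(48 + 8 \cdot 63\right) + \frac{8866}{1327}\right) + \left(\left(1640 + 4949\right) + 7968\right) = \left(\left(48 + 504\right) + \frac{8866}{1327}\right) + \left(6589 + 7968\right) = \left(552 + \frac{8866}{1327}\right) + 14557 = \frac{741370}{1327} + 14557 = \frac{20058509}{1327}$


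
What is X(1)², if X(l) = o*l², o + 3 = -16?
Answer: 361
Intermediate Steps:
o = -19 (o = -3 - 16 = -19)
X(l) = -19*l²
X(1)² = (-19*1²)² = (-19*1)² = (-19)² = 361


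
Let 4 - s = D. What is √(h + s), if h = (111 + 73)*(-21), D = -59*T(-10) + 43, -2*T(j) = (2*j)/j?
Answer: I*√3962 ≈ 62.944*I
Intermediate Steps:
T(j) = -1 (T(j) = -2*j/(2*j) = -½*2 = -1)
D = 102 (D = -59*(-1) + 43 = 59 + 43 = 102)
s = -98 (s = 4 - 1*102 = 4 - 102 = -98)
h = -3864 (h = 184*(-21) = -3864)
√(h + s) = √(-3864 - 98) = √(-3962) = I*√3962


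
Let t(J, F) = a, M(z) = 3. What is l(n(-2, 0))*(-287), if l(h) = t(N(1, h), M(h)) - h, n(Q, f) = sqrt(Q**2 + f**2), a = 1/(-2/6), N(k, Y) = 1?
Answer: 1435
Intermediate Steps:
a = -3 (a = 1/(-2*1/6) = 1/(-1/3) = -3)
t(J, F) = -3
l(h) = -3 - h
l(n(-2, 0))*(-287) = (-3 - sqrt((-2)**2 + 0**2))*(-287) = (-3 - sqrt(4 + 0))*(-287) = (-3 - sqrt(4))*(-287) = (-3 - 1*2)*(-287) = (-3 - 2)*(-287) = -5*(-287) = 1435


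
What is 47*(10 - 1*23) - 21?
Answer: -632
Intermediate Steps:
47*(10 - 1*23) - 21 = 47*(10 - 23) - 21 = 47*(-13) - 21 = -611 - 21 = -632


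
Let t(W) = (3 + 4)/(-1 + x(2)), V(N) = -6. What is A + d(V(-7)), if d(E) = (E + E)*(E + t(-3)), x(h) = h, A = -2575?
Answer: -2587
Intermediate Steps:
t(W) = 7 (t(W) = (3 + 4)/(-1 + 2) = 7/1 = 7*1 = 7)
d(E) = 2*E*(7 + E) (d(E) = (E + E)*(E + 7) = (2*E)*(7 + E) = 2*E*(7 + E))
A + d(V(-7)) = -2575 + 2*(-6)*(7 - 6) = -2575 + 2*(-6)*1 = -2575 - 12 = -2587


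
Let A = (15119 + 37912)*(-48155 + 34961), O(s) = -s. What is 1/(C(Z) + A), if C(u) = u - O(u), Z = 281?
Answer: -1/699690452 ≈ -1.4292e-9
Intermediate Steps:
C(u) = 2*u (C(u) = u - (-1)*u = u + u = 2*u)
A = -699691014 (A = 53031*(-13194) = -699691014)
1/(C(Z) + A) = 1/(2*281 - 699691014) = 1/(562 - 699691014) = 1/(-699690452) = -1/699690452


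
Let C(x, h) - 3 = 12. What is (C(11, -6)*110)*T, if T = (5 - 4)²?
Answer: 1650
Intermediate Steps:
C(x, h) = 15 (C(x, h) = 3 + 12 = 15)
T = 1 (T = 1² = 1)
(C(11, -6)*110)*T = (15*110)*1 = 1650*1 = 1650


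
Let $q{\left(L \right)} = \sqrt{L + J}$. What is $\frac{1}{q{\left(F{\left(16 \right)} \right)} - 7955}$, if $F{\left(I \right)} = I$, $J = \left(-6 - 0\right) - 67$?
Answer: $- \frac{7955}{63282082} - \frac{i \sqrt{57}}{63282082} \approx -0.00012571 - 1.193 \cdot 10^{-7} i$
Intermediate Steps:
$J = -73$ ($J = \left(-6 + 0\right) - 67 = -6 - 67 = -73$)
$q{\left(L \right)} = \sqrt{-73 + L}$ ($q{\left(L \right)} = \sqrt{L - 73} = \sqrt{-73 + L}$)
$\frac{1}{q{\left(F{\left(16 \right)} \right)} - 7955} = \frac{1}{\sqrt{-73 + 16} - 7955} = \frac{1}{\sqrt{-57} - 7955} = \frac{1}{i \sqrt{57} - 7955} = \frac{1}{-7955 + i \sqrt{57}}$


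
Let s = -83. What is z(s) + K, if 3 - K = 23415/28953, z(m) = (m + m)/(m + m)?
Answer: 30799/9651 ≈ 3.1913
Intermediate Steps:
z(m) = 1 (z(m) = (2*m)/((2*m)) = (2*m)*(1/(2*m)) = 1)
K = 21148/9651 (K = 3 - 23415/28953 = 3 - 1*7805/9651 = 3 - 7805/9651 = 21148/9651 ≈ 2.1913)
z(s) + K = 1 + 21148/9651 = 30799/9651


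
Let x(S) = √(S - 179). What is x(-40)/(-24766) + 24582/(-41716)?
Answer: -12291/20858 - I*√219/24766 ≈ -0.58927 - 0.00059754*I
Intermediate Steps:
x(S) = √(-179 + S)
x(-40)/(-24766) + 24582/(-41716) = √(-179 - 40)/(-24766) + 24582/(-41716) = √(-219)*(-1/24766) + 24582*(-1/41716) = (I*√219)*(-1/24766) - 12291/20858 = -I*√219/24766 - 12291/20858 = -12291/20858 - I*√219/24766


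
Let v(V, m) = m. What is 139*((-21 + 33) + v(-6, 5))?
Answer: 2363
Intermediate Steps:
139*((-21 + 33) + v(-6, 5)) = 139*((-21 + 33) + 5) = 139*(12 + 5) = 139*17 = 2363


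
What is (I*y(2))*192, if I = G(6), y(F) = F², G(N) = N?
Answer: 4608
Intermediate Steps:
I = 6
(I*y(2))*192 = (6*2²)*192 = (6*4)*192 = 24*192 = 4608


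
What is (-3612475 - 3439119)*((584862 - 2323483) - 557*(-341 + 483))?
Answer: 12817788187710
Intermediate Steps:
(-3612475 - 3439119)*((584862 - 2323483) - 557*(-341 + 483)) = -7051594*(-1738621 - 557*142) = -7051594*(-1738621 - 79094) = -7051594*(-1817715) = 12817788187710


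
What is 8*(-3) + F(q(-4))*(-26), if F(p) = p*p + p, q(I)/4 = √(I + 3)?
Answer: 392 - 104*I ≈ 392.0 - 104.0*I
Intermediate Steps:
q(I) = 4*√(3 + I) (q(I) = 4*√(I + 3) = 4*√(3 + I))
F(p) = p + p² (F(p) = p² + p = p + p²)
8*(-3) + F(q(-4))*(-26) = 8*(-3) + ((4*√(3 - 4))*(1 + 4*√(3 - 4)))*(-26) = -24 + ((4*√(-1))*(1 + 4*√(-1)))*(-26) = -24 + ((4*I)*(1 + 4*I))*(-26) = -24 + (4*I*(1 + 4*I))*(-26) = -24 - 104*I*(1 + 4*I)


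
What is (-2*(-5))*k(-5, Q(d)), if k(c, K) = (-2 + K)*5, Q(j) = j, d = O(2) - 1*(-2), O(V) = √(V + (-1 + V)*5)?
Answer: 50*√7 ≈ 132.29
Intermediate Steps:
O(V) = √(-5 + 6*V) (O(V) = √(V + (-5 + 5*V)) = √(-5 + 6*V))
d = 2 + √7 (d = √(-5 + 6*2) - 1*(-2) = √(-5 + 12) + 2 = √7 + 2 = 2 + √7 ≈ 4.6458)
k(c, K) = -10 + 5*K
(-2*(-5))*k(-5, Q(d)) = (-2*(-5))*(-10 + 5*(2 + √7)) = 10*(-10 + (10 + 5*√7)) = 10*(5*√7) = 50*√7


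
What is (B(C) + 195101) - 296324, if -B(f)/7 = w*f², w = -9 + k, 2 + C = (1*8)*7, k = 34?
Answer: -611523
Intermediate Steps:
C = 54 (C = -2 + (1*8)*7 = -2 + 8*7 = -2 + 56 = 54)
w = 25 (w = -9 + 34 = 25)
B(f) = -175*f²
(B(C) + 195101) - 296324 = (-175*54² + 195101) - 296324 = (-175*2916 + 195101) - 296324 = (-510300 + 195101) - 296324 = -315199 - 296324 = -611523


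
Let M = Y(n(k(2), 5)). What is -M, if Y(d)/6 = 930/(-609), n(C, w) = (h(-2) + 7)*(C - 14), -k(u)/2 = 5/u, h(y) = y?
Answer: 1860/203 ≈ 9.1626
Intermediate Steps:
k(u) = -10/u
n(C, w) = -70 + 5*C (n(C, w) = (-2 + 7)*(C - 14) = 5*(-14 + C) = -70 + 5*C)
Y(d) = -1860/203 (Y(d) = 6*(930/(-609)) = 6*(930*(-1/609)) = 6*(-310/203) = -1860/203)
M = -1860/203 ≈ -9.1626
-M = -1*(-1860/203) = 1860/203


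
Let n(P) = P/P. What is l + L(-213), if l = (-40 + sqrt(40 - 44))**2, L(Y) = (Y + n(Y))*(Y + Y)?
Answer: 91908 - 160*I ≈ 91908.0 - 160.0*I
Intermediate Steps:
n(P) = 1
L(Y) = 2*Y*(1 + Y) (L(Y) = (Y + 1)*(Y + Y) = (1 + Y)*(2*Y) = 2*Y*(1 + Y))
l = (-40 + 2*I)**2 (l = (-40 + sqrt(-4))**2 = (-40 + 2*I)**2 ≈ 1596.0 - 160.0*I)
l + L(-213) = (1596 - 160*I) + 2*(-213)*(1 - 213) = (1596 - 160*I) + 2*(-213)*(-212) = (1596 - 160*I) + 90312 = 91908 - 160*I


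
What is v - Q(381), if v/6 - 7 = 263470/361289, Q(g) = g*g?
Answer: -52428317571/361289 ≈ -1.4511e+5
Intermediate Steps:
Q(g) = g**2
v = 16754958/361289 (v = 42 + 6*(263470/361289) = 42 + 1580820/361289 = 16754958/361289 ≈ 46.375)
v - Q(381) = 16754958/361289 - 1*381**2 = 16754958/361289 - 1*145161 = 16754958/361289 - 145161 = -52428317571/361289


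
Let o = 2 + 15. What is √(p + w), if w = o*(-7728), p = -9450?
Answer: 7*I*√2874 ≈ 375.27*I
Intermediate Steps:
o = 17
w = -131376 (w = 17*(-7728) = -131376)
√(p + w) = √(-9450 - 131376) = √(-140826) = 7*I*√2874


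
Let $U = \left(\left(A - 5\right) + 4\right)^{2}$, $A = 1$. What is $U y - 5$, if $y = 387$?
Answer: $-5$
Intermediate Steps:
$U = 0$ ($U = \left(\left(1 - 5\right) + 4\right)^{2} = \left(-4 + 4\right)^{2} = 0^{2} = 0$)
$U y - 5 = 0 \cdot 387 - 5 = 0 - 5 = -5$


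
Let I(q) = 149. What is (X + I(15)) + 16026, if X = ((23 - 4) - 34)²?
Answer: 16400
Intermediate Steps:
X = 225 (X = (19 - 34)² = (-15)² = 225)
(X + I(15)) + 16026 = (225 + 149) + 16026 = 374 + 16026 = 16400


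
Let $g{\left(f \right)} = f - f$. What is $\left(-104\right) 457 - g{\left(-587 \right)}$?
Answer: $-47528$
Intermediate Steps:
$g{\left(f \right)} = 0$
$\left(-104\right) 457 - g{\left(-587 \right)} = \left(-104\right) 457 - 0 = -47528 + 0 = -47528$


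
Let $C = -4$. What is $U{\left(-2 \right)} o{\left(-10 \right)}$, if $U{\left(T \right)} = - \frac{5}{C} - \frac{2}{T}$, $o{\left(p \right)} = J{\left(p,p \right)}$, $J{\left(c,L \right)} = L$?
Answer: $- \frac{45}{2} \approx -22.5$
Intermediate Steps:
$o{\left(p \right)} = p$
$U{\left(T \right)} = \frac{5}{4} - \frac{2}{T}$ ($U{\left(T \right)} = - \frac{5}{-4} - \frac{2}{T} = \left(-5\right) \left(- \frac{1}{4}\right) - \frac{2}{T} = \frac{5}{4} - \frac{2}{T}$)
$U{\left(-2 \right)} o{\left(-10 \right)} = \left(\frac{5}{4} - \frac{2}{-2}\right) \left(-10\right) = \left(\frac{5}{4} - -1\right) \left(-10\right) = \left(\frac{5}{4} + 1\right) \left(-10\right) = \frac{9}{4} \left(-10\right) = - \frac{45}{2}$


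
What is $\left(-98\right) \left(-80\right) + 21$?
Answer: $7861$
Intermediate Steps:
$\left(-98\right) \left(-80\right) + 21 = 7840 + 21 = 7861$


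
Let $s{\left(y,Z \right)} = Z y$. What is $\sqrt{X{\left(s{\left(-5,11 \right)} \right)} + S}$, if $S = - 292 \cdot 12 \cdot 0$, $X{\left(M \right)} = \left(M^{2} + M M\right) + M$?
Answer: $\sqrt{5995} \approx 77.427$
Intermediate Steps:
$X{\left(M \right)} = M + 2 M^{2}$ ($X{\left(M \right)} = \left(M^{2} + M^{2}\right) + M = 2 M^{2} + M = M + 2 M^{2}$)
$S = 0$ ($S = \left(-292\right) 0 = 0$)
$\sqrt{X{\left(s{\left(-5,11 \right)} \right)} + S} = \sqrt{11 \left(-5\right) \left(1 + 2 \cdot 11 \left(-5\right)\right) + 0} = \sqrt{- 55 \left(1 + 2 \left(-55\right)\right) + 0} = \sqrt{- 55 \left(1 - 110\right) + 0} = \sqrt{\left(-55\right) \left(-109\right) + 0} = \sqrt{5995 + 0} = \sqrt{5995}$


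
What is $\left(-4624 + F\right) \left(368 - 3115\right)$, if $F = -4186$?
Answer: $24201070$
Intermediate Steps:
$\left(-4624 + F\right) \left(368 - 3115\right) = \left(-4624 - 4186\right) \left(368 - 3115\right) = \left(-8810\right) \left(-2747\right) = 24201070$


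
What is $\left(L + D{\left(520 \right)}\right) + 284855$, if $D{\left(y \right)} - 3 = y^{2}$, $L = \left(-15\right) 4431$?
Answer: $488793$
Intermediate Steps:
$L = -66465$
$D{\left(y \right)} = 3 + y^{2}$
$\left(L + D{\left(520 \right)}\right) + 284855 = \left(-66465 + \left(3 + 520^{2}\right)\right) + 284855 = \left(-66465 + \left(3 + 270400\right)\right) + 284855 = \left(-66465 + 270403\right) + 284855 = 203938 + 284855 = 488793$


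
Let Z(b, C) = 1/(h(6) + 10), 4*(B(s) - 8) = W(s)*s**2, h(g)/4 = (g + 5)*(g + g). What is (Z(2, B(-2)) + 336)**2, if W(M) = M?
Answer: 32677431361/289444 ≈ 1.1290e+5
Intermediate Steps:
h(g) = 8*g*(5 + g) (h(g) = 4*((g + 5)*(g + g)) = 4*((5 + g)*(2*g)) = 4*(2*g*(5 + g)) = 8*g*(5 + g))
B(s) = 8 + s**3/4 (B(s) = 8 + (s*s**2)/4 = 8 + s**3/4)
Z(b, C) = 1/538 (Z(b, C) = 1/(8*6*(5 + 6) + 10) = 1/(8*6*11 + 10) = 1/(528 + 10) = 1/538)
(Z(2, B(-2)) + 336)**2 = (1/538 + 336)**2 = (180769/538)**2 = 32677431361/289444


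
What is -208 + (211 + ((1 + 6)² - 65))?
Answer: -13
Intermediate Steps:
-208 + (211 + ((1 + 6)² - 65)) = -208 + (211 + (7² - 65)) = -208 + (211 + (49 - 65)) = -208 + (211 - 16) = -208 + 195 = -13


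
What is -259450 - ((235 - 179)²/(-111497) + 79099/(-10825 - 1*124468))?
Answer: -3913732677888399/15084763621 ≈ -2.5945e+5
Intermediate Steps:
-259450 - ((235 - 179)²/(-111497) + 79099/(-10825 - 1*124468)) = -259450 - (56²*(-1/111497) + 79099/(-10825 - 124468)) = -259450 - (3136*(-1/111497) + 79099/(-135293)) = -259450 - (-3136/111497 + 79099*(-1/135293)) = -259450 - (-3136/111497 - 79099/135293) = -259450 - 1*(-9243580051/15084763621) = -259450 + 9243580051/15084763621 = -3913732677888399/15084763621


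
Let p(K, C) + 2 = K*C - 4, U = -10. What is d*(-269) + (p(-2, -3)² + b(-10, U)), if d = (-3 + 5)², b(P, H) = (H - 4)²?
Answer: -880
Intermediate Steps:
b(P, H) = (-4 + H)²
p(K, C) = -6 + C*K (p(K, C) = -2 + (K*C - 4) = -2 + (C*K - 4) = -2 + (-4 + C*K) = -6 + C*K)
d = 4 (d = 2² = 4)
d*(-269) + (p(-2, -3)² + b(-10, U)) = 4*(-269) + ((-6 - 3*(-2))² + (-4 - 10)²) = -1076 + ((-6 + 6)² + (-14)²) = -1076 + (0² + 196) = -1076 + (0 + 196) = -1076 + 196 = -880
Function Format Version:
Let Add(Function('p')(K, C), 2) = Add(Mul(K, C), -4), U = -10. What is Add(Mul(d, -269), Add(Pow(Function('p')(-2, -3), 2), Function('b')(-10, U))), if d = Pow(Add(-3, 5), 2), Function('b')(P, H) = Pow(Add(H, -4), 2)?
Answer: -880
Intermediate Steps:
Function('b')(P, H) = Pow(Add(-4, H), 2)
Function('p')(K, C) = Add(-6, Mul(C, K)) (Function('p')(K, C) = Add(-2, Add(Mul(K, C), -4)) = Add(-2, Add(Mul(C, K), -4)) = Add(-2, Add(-4, Mul(C, K))) = Add(-6, Mul(C, K)))
d = 4 (d = Pow(2, 2) = 4)
Add(Mul(d, -269), Add(Pow(Function('p')(-2, -3), 2), Function('b')(-10, U))) = Add(Mul(4, -269), Add(Pow(Add(-6, Mul(-3, -2)), 2), Pow(Add(-4, -10), 2))) = Add(-1076, Add(Pow(Add(-6, 6), 2), Pow(-14, 2))) = Add(-1076, Add(Pow(0, 2), 196)) = Add(-1076, Add(0, 196)) = Add(-1076, 196) = -880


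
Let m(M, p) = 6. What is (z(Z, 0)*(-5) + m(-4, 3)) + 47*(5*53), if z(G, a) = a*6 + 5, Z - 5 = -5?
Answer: 12436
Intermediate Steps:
Z = 0 (Z = 5 - 5 = 0)
z(G, a) = 5 + 6*a (z(G, a) = 6*a + 5 = 5 + 6*a)
(z(Z, 0)*(-5) + m(-4, 3)) + 47*(5*53) = ((5 + 6*0)*(-5) + 6) + 47*(5*53) = ((5 + 0)*(-5) + 6) + 47*265 = (5*(-5) + 6) + 12455 = (-25 + 6) + 12455 = -19 + 12455 = 12436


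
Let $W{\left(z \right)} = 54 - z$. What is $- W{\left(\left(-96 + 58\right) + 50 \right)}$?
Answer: $-42$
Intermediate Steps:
$- W{\left(\left(-96 + 58\right) + 50 \right)} = - (54 - \left(\left(-96 + 58\right) + 50\right)) = - (54 - \left(-38 + 50\right)) = - (54 - 12) = \left(-1\right) 42 = -42$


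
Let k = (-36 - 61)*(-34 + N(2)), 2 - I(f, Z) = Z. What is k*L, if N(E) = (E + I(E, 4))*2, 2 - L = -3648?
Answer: 12037700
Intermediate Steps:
L = 3650 (L = 2 - 1*(-3648) = 2 + 3648 = 3650)
I(f, Z) = 2 - Z
N(E) = -4 + 2*E (N(E) = (E + (2 - 1*4))*2 = (E + (2 - 4))*2 = (E - 2)*2 = (-2 + E)*2 = -4 + 2*E)
k = 3298 (k = (-36 - 61)*(-34 + (-4 + 2*2)) = -97*(-34 + (-4 + 4)) = -97*(-34 + 0) = -97*(-34) = 3298)
k*L = 3298*3650 = 12037700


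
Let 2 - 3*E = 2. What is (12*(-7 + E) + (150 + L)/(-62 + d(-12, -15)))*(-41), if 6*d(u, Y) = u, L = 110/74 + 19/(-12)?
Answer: 100593541/28416 ≈ 3540.0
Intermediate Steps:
E = 0 (E = ⅔ - ⅓*2 = ⅔ - ⅔ = 0)
L = -43/444 (L = 110*(1/74) + 19*(-1/12) = 55/37 - 19/12 = -43/444 ≈ -0.096847)
d(u, Y) = u/6
(12*(-7 + E) + (150 + L)/(-62 + d(-12, -15)))*(-41) = (12*(-7 + 0) + (150 - 43/444)/(-62 + (⅙)*(-12)))*(-41) = (12*(-7) + 66557/(444*(-62 - 2)))*(-41) = (-84 + (66557/444)/(-64))*(-41) = (-84 + (66557/444)*(-1/64))*(-41) = (-84 - 66557/28416)*(-41) = -2453501/28416*(-41) = 100593541/28416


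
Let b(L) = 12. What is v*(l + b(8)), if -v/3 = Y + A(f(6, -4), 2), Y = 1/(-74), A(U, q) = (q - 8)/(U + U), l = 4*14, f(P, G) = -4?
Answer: -5559/37 ≈ -150.24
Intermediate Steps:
l = 56
A(U, q) = (-8 + q)/(2*U) (A(U, q) = (-8 + q)/((2*U)) = (-8 + q)*(1/(2*U)) = (-8 + q)/(2*U))
Y = -1/74 ≈ -0.013514
v = -327/148 (v = -3*(-1/74 + (½)*(-8 + 2)/(-4)) = -3*(-1/74 + (½)*(-¼)*(-6)) = -3*(-1/74 + ¾) = -3*109/148 = -327/148 ≈ -2.2095)
v*(l + b(8)) = -327*(56 + 12)/148 = -327/148*68 = -5559/37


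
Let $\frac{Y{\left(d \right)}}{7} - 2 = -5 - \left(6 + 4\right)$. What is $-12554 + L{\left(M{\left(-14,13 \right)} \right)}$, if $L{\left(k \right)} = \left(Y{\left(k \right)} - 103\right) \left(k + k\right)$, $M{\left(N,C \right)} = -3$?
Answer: $-11390$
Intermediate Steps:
$Y{\left(d \right)} = -91$ ($Y{\left(d \right)} = 14 + 7 \left(-5 - \left(6 + 4\right)\right) = 14 + 7 \left(-5 - 10\right) = 14 + 7 \left(-15\right) = 14 - 105 = -91$)
$L{\left(k \right)} = - 388 k$ ($L{\left(k \right)} = \left(-91 - 103\right) \left(k + k\right) = - 194 \cdot 2 k = - 388 k$)
$-12554 + L{\left(M{\left(-14,13 \right)} \right)} = -12554 - -1164 = -12554 + 1164 = -11390$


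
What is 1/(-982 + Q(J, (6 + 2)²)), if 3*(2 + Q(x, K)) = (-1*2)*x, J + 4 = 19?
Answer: -1/994 ≈ -0.0010060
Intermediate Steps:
J = 15 (J = -4 + 19 = 15)
Q(x, K) = -2 - 2*x/3 (Q(x, K) = -2 + ((-1*2)*x)/3 = -2 + (-2*x)/3 = -2 - 2*x/3)
1/(-982 + Q(J, (6 + 2)²)) = 1/(-982 + (-2 - ⅔*15)) = 1/(-982 + (-2 - 10)) = 1/(-982 - 12) = 1/(-994) = -1/994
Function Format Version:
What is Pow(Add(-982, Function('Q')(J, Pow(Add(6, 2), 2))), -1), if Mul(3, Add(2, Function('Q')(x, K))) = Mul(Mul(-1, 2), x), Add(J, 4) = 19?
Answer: Rational(-1, 994) ≈ -0.0010060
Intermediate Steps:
J = 15 (J = Add(-4, 19) = 15)
Function('Q')(x, K) = Add(-2, Mul(Rational(-2, 3), x)) (Function('Q')(x, K) = Add(-2, Mul(Rational(1, 3), Mul(Mul(-1, 2), x))) = Add(-2, Mul(Rational(1, 3), Mul(-2, x))) = Add(-2, Mul(Rational(-2, 3), x)))
Pow(Add(-982, Function('Q')(J, Pow(Add(6, 2), 2))), -1) = Pow(Add(-982, Add(-2, Mul(Rational(-2, 3), 15))), -1) = Pow(Add(-982, Add(-2, -10)), -1) = Pow(Add(-982, -12), -1) = Pow(-994, -1) = Rational(-1, 994)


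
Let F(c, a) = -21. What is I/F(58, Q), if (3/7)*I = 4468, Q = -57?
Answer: -4468/9 ≈ -496.44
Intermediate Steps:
I = 31276/3 (I = (7/3)*4468 = 31276/3 ≈ 10425.)
I/F(58, Q) = (31276/3)/(-21) = (31276/3)*(-1/21) = -4468/9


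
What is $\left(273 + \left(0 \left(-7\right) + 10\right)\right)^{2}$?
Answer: $80089$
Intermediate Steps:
$\left(273 + \left(0 \left(-7\right) + 10\right)\right)^{2} = \left(273 + \left(0 + 10\right)\right)^{2} = \left(273 + 10\right)^{2} = 283^{2} = 80089$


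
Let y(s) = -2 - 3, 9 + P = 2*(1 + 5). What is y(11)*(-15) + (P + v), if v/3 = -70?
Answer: -132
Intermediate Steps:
v = -210 (v = 3*(-70) = -210)
P = 3 (P = -9 + 2*(1 + 5) = -9 + 2*6 = -9 + 12 = 3)
y(s) = -5
y(11)*(-15) + (P + v) = -5*(-15) + (3 - 210) = 75 - 207 = -132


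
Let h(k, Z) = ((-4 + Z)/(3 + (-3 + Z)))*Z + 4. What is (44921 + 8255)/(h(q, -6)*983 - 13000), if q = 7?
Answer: -26588/9449 ≈ -2.8138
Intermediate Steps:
h(k, Z) = Z (h(k, Z) = ((-4 + Z)/Z)*Z + 4 = (-4 + Z) + 4 = Z)
(44921 + 8255)/(h(q, -6)*983 - 13000) = (44921 + 8255)/(-6*983 - 13000) = 53176/(-5898 - 13000) = 53176/(-18898) = 53176*(-1/18898) = -26588/9449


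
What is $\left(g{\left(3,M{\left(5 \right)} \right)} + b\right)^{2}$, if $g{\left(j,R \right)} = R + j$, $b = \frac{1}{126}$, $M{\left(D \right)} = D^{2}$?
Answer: $\frac{12453841}{15876} \approx 784.44$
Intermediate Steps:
$b = \frac{1}{126} \approx 0.0079365$
$\left(g{\left(3,M{\left(5 \right)} \right)} + b\right)^{2} = \left(\left(5^{2} + 3\right) + \frac{1}{126}\right)^{2} = \left(\left(25 + 3\right) + \frac{1}{126}\right)^{2} = \left(28 + \frac{1}{126}\right)^{2} = \left(\frac{3529}{126}\right)^{2} = \frac{12453841}{15876}$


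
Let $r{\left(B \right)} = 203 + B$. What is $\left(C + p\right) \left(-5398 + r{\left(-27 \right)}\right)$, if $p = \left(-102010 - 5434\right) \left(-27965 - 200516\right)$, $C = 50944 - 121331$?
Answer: $-128194053848294$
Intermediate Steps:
$C = -70387$
$p = 24548912564$ ($p = \left(-107444\right) \left(-228481\right) = 24548912564$)
$\left(C + p\right) \left(-5398 + r{\left(-27 \right)}\right) = \left(-70387 + 24548912564\right) \left(-5398 + \left(203 - 27\right)\right) = 24548842177 \left(-5398 + 176\right) = 24548842177 \left(-5222\right) = -128194053848294$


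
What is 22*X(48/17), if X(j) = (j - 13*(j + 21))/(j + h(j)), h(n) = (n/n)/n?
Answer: -5509152/2593 ≈ -2124.6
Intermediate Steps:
h(n) = 1/n
X(j) = (-273 - 12*j)/(j + 1/j) (X(j) = (j - 13*(j + 21))/(j + 1/j) = (j - 13*(21 + j))/(j + 1/j) = (j + (-273 - 13*j))/(j + 1/j) = (-273 - 12*j)/(j + 1/j))
22*X(48/17) = 22*(-3*48/17*(91 + 4*(48/17))/(1 + (48/17)**2)) = 22*(-3*48/17*(91 + 192/17)/(1 + 2304/289)) = 22*(-3*48/17*1739/17/2593/289) = 22*(-3*48/17*289/2593*1739/17) = 22*(-250416/2593) = -5509152/2593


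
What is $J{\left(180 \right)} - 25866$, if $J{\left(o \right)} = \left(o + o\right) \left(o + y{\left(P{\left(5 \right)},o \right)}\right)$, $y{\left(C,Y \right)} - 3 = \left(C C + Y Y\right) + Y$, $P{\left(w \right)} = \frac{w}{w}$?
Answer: $11769174$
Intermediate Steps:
$P{\left(w \right)} = 1$
$y{\left(C,Y \right)} = 3 + Y + C^{2} + Y^{2}$ ($y{\left(C,Y \right)} = 3 + \left(\left(C C + Y Y\right) + Y\right) = 3 + \left(\left(C^{2} + Y^{2}\right) + Y\right) = 3 + \left(Y + C^{2} + Y^{2}\right) = 3 + Y + C^{2} + Y^{2}$)
$J{\left(o \right)} = 2 o \left(4 + o^{2} + 2 o\right)$ ($J{\left(o \right)} = \left(o + o\right) \left(o + \left(3 + o + 1^{2} + o^{2}\right)\right) = 2 o \left(o + \left(3 + o + 1 + o^{2}\right)\right) = 2 o \left(o + \left(4 + o + o^{2}\right)\right) = 2 o \left(4 + o^{2} + 2 o\right)$)
$J{\left(180 \right)} - 25866 = 2 \cdot 180 \left(4 + 180^{2} + 2 \cdot 180\right) - 25866 = 2 \cdot 180 \left(4 + 32400 + 360\right) - 25866 = 2 \cdot 180 \cdot 32764 - 25866 = 11795040 - 25866 = 11769174$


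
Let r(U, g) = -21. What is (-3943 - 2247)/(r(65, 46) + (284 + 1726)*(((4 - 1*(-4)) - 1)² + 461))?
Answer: -6190/1025079 ≈ -0.0060386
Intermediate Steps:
(-3943 - 2247)/(r(65, 46) + (284 + 1726)*(((4 - 1*(-4)) - 1)² + 461)) = (-3943 - 2247)/(-21 + (284 + 1726)*(((4 - 1*(-4)) - 1)² + 461)) = -6190/(-21 + 2010*(((4 + 4) - 1)² + 461)) = -6190/(-21 + 2010*((8 - 1)² + 461)) = -6190/(-21 + 2010*(7² + 461)) = -6190/(-21 + 2010*(49 + 461)) = -6190/(-21 + 2010*510) = -6190/(-21 + 1025100) = -6190/1025079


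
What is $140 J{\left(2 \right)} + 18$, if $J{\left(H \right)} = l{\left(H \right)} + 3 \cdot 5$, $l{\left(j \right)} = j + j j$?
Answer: $2958$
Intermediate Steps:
$l{\left(j \right)} = j + j^{2}$
$J{\left(H \right)} = 15 + H \left(1 + H\right)$ ($J{\left(H \right)} = H \left(1 + H\right) + 3 \cdot 5 = H \left(1 + H\right) + 15 = 15 + H \left(1 + H\right)$)
$140 J{\left(2 \right)} + 18 = 140 \left(15 + 2 \left(1 + 2\right)\right) + 18 = 140 \left(15 + 2 \cdot 3\right) + 18 = 140 \left(15 + 6\right) + 18 = 140 \cdot 21 + 18 = 2940 + 18 = 2958$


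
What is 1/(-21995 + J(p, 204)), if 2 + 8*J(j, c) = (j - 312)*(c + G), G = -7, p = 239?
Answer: -8/190343 ≈ -4.2029e-5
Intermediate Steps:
J(j, c) = -¼ + (-312 + j)*(-7 + c)/8 (J(j, c) = -¼ + ((j - 312)*(c - 7))/8 = -¼ + ((-312 + j)*(-7 + c))/8 = -¼ + (-312 + j)*(-7 + c)/8)
1/(-21995 + J(p, 204)) = 1/(-21995 + (1091/4 - 39*204 - 7/8*239 + (⅛)*204*239)) = 1/(-21995 + (1091/4 - 7956 - 1673/8 + 12189/2)) = 1/(-21995 - 14383/8) = 1/(-190343/8) = -8/190343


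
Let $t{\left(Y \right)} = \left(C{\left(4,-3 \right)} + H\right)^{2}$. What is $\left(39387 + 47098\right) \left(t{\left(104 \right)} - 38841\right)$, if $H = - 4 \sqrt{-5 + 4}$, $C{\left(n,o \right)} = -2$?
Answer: $-3360201705 + 1383760 i \approx -3.3602 \cdot 10^{9} + 1.3838 \cdot 10^{6} i$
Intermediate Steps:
$H = - 4 i$ ($H = - 4 \sqrt{-1} = - 4 i \approx - 4.0 i$)
$t{\left(Y \right)} = \left(-2 - 4 i\right)^{2}$
$\left(39387 + 47098\right) \left(t{\left(104 \right)} - 38841\right) = \left(39387 + 47098\right) \left(\left(-12 + 16 i\right) - 38841\right) = 86485 \left(-38853 + 16 i\right) = -3360201705 + 1383760 i$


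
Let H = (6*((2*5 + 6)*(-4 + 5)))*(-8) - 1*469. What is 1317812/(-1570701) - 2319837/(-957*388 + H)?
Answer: 3152815481701/585169369653 ≈ 5.3879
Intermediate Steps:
H = -1237 (H = (6*((10 + 6)*1))*(-8) - 469 = (6*(16*1))*(-8) - 469 = (6*16)*(-8) - 469 = 96*(-8) - 469 = -768 - 469 = -1237)
1317812/(-1570701) - 2319837/(-957*388 + H) = 1317812/(-1570701) - 2319837/(-957*388 - 1237) = 1317812*(-1/1570701) - 2319837/(-371316 - 1237) = -1317812/1570701 - 2319837/(-372553) = -1317812/1570701 - 2319837*(-1/372553) = -1317812/1570701 + 2319837/372553 = 3152815481701/585169369653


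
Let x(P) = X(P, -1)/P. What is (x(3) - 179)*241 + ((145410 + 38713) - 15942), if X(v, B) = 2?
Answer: 375608/3 ≈ 1.2520e+5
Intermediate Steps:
x(P) = 2/P
(x(3) - 179)*241 + ((145410 + 38713) - 15942) = (2/3 - 179)*241 + ((145410 + 38713) - 15942) = (2*(⅓) - 179)*241 + (184123 - 15942) = (⅔ - 179)*241 + 168181 = -535/3*241 + 168181 = -128935/3 + 168181 = 375608/3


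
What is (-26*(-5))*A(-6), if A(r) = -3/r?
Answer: 65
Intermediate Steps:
(-26*(-5))*A(-6) = (-26*(-5))*(-3/(-6)) = 130*(-3*(-⅙)) = 130*(½) = 65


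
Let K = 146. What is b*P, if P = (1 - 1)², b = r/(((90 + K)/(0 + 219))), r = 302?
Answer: 0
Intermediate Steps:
b = 33069/118 (b = 302/(((90 + 146)/(0 + 219))) = 302/((236/219)) = 302/((236*(1/219))) = 302/(236/219) = 302*(219/236) = 33069/118 ≈ 280.25)
P = 0 (P = 0² = 0)
b*P = (33069/118)*0 = 0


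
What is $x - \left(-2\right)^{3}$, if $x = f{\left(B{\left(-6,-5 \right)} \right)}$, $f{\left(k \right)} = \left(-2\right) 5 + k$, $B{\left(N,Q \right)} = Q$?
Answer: $-7$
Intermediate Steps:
$f{\left(k \right)} = -10 + k$
$x = -15$ ($x = -10 - 5 = -15$)
$x - \left(-2\right)^{3} = -15 - \left(-2\right)^{3} = -15 - -8 = -15 + 8 = -7$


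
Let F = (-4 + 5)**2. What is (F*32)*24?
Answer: 768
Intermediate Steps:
F = 1 (F = 1**2 = 1)
(F*32)*24 = (1*32)*24 = 32*24 = 768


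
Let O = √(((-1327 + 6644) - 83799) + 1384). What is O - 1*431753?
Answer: -431753 + I*√77098 ≈ -4.3175e+5 + 277.67*I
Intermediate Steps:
O = I*√77098 (O = √((5317 - 83799) + 1384) = √(-78482 + 1384) = √(-77098) = I*√77098 ≈ 277.67*I)
O - 1*431753 = I*√77098 - 1*431753 = I*√77098 - 431753 = -431753 + I*√77098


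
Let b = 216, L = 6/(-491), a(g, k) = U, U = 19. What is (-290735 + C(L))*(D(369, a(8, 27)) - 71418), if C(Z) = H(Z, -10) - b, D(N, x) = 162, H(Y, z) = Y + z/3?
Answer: 10179531237752/491 ≈ 2.0732e+10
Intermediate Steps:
a(g, k) = 19
L = -6/491 (L = 6*(-1/491) = -6/491 ≈ -0.012220)
H(Y, z) = Y + z/3 (H(Y, z) = Y + z*(⅓) = Y + z/3)
C(Z) = -658/3 + Z (C(Z) = (Z + (⅓)*(-10)) - 1*216 = (Z - 10/3) - 216 = (-10/3 + Z) - 216 = -658/3 + Z)
(-290735 + C(L))*(D(369, a(8, 27)) - 71418) = (-290735 + (-658/3 - 6/491))*(162 - 71418) = (-290735 - 323096/1473)*(-71256) = -428575751/1473*(-71256) = 10179531237752/491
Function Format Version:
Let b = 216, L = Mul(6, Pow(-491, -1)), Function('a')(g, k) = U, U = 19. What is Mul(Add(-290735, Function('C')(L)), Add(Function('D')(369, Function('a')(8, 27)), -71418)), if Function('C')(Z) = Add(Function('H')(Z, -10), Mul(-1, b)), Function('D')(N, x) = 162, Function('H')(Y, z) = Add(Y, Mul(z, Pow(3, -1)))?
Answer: Rational(10179531237752, 491) ≈ 2.0732e+10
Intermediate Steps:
Function('a')(g, k) = 19
L = Rational(-6, 491) (L = Mul(6, Rational(-1, 491)) = Rational(-6, 491) ≈ -0.012220)
Function('H')(Y, z) = Add(Y, Mul(Rational(1, 3), z)) (Function('H')(Y, z) = Add(Y, Mul(z, Rational(1, 3))) = Add(Y, Mul(Rational(1, 3), z)))
Function('C')(Z) = Add(Rational(-658, 3), Z) (Function('C')(Z) = Add(Add(Z, Mul(Rational(1, 3), -10)), Mul(-1, 216)) = Add(Add(Z, Rational(-10, 3)), -216) = Add(Add(Rational(-10, 3), Z), -216) = Add(Rational(-658, 3), Z))
Mul(Add(-290735, Function('C')(L)), Add(Function('D')(369, Function('a')(8, 27)), -71418)) = Mul(Add(-290735, Add(Rational(-658, 3), Rational(-6, 491))), Add(162, -71418)) = Mul(Add(-290735, Rational(-323096, 1473)), -71256) = Mul(Rational(-428575751, 1473), -71256) = Rational(10179531237752, 491)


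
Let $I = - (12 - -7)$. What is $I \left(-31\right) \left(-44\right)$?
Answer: $-25916$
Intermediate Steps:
$I = -19$ ($I = - (12 + 7) = \left(-1\right) 19 = -19$)
$I \left(-31\right) \left(-44\right) = \left(-19\right) \left(-31\right) \left(-44\right) = 589 \left(-44\right) = -25916$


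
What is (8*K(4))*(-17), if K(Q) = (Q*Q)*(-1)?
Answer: 2176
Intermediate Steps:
K(Q) = -Q**2 (K(Q) = Q**2*(-1) = -Q**2)
(8*K(4))*(-17) = (8*(-1*4**2))*(-17) = (8*(-1*16))*(-17) = (8*(-16))*(-17) = -128*(-17) = 2176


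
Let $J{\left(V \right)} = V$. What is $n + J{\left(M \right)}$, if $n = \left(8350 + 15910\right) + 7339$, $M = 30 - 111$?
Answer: $31518$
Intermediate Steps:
$M = -81$ ($M = 30 - 111 = -81$)
$n = 31599$ ($n = 24260 + 7339 = 31599$)
$n + J{\left(M \right)} = 31599 - 81 = 31518$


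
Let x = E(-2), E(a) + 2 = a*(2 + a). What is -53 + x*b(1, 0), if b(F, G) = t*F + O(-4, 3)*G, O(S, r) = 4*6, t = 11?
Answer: -75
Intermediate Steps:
O(S, r) = 24
b(F, G) = 11*F + 24*G
E(a) = -2 + a*(2 + a)
x = -2 (x = -2 + (-2)² + 2*(-2) = -2 + 4 - 4 = -2)
-53 + x*b(1, 0) = -53 - 2*(11*1 + 24*0) = -53 - 2*(11 + 0) = -53 - 2*11 = -53 - 22 = -75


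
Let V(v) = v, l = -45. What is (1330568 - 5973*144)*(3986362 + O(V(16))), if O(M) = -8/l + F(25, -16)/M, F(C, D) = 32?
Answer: 84393402552928/45 ≈ 1.8754e+12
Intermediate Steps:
O(M) = 8/45 + 32/M (O(M) = -8/(-45) + 32/M = -8*(-1/45) + 32/M = 8/45 + 32/M)
(1330568 - 5973*144)*(3986362 + O(V(16))) = (1330568 - 5973*144)*(3986362 + (8/45 + 32/16)) = (1330568 - 860112)*(3986362 + (8/45 + 32*(1/16))) = 470456*(3986362 + (8/45 + 2)) = 470456*(3986362 + 98/45) = 470456*(179386388/45) = 84393402552928/45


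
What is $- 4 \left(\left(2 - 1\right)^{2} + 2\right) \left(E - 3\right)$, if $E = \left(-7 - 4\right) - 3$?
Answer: $204$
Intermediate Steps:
$E = -14$ ($E = -11 - 3 = -14$)
$- 4 \left(\left(2 - 1\right)^{2} + 2\right) \left(E - 3\right) = - 4 \left(\left(2 - 1\right)^{2} + 2\right) \left(-14 - 3\right) = - 4 \left(1^{2} + 2\right) \left(-17\right) = - 4 \left(1 + 2\right) \left(-17\right) = - 4 \cdot 3 \left(-17\right) = \left(-4\right) \left(-51\right) = 204$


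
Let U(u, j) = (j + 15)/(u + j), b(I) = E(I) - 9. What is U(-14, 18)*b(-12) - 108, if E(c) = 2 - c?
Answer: -267/4 ≈ -66.750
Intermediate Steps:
b(I) = -7 - I (b(I) = (2 - I) - 9 = -7 - I)
U(u, j) = (15 + j)/(j + u)
U(-14, 18)*b(-12) - 108 = ((15 + 18)/(18 - 14))*(-7 - 1*(-12)) - 108 = (33/4)*(-7 + 12) - 108 = ((1/4)*33)*5 - 108 = (33/4)*5 - 108 = 165/4 - 108 = -267/4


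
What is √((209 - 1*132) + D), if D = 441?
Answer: √518 ≈ 22.760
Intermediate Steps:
√((209 - 1*132) + D) = √((209 - 1*132) + 441) = √((209 - 132) + 441) = √(77 + 441) = √518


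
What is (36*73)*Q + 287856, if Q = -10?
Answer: 261576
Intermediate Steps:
(36*73)*Q + 287856 = (36*73)*(-10) + 287856 = 2628*(-10) + 287856 = -26280 + 287856 = 261576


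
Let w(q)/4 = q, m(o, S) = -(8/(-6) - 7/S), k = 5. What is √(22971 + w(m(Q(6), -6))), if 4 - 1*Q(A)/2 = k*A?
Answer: √206745/3 ≈ 151.56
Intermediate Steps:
Q(A) = 8 - 10*A
m(o, S) = 4/3 + 7/S (m(o, S) = -(8*(-⅙) - 7/S) = -(-4/3 - 7/S) = 4/3 + 7/S)
w(q) = 4*q
√(22971 + w(m(Q(6), -6))) = √(22971 + 4*(4/3 + 7/(-6))) = √(22971 + 4*(4/3 + 7*(-⅙))) = √(22971 + 4*(4/3 - 7/6)) = √(22971 + 4*(⅙)) = √(22971 + ⅔) = √(68915/3) = √206745/3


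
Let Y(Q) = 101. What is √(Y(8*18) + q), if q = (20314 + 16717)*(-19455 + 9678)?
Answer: I*√362051986 ≈ 19028.0*I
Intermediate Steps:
q = -362052087 (q = 37031*(-9777) = -362052087)
√(Y(8*18) + q) = √(101 - 362052087) = √(-362051986) = I*√362051986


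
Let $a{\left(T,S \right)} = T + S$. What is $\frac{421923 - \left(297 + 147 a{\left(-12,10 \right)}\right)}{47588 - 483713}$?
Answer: $- \frac{28128}{29075} \approx -0.96743$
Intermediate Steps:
$a{\left(T,S \right)} = S + T$
$\frac{421923 - \left(297 + 147 a{\left(-12,10 \right)}\right)}{47588 - 483713} = \frac{421923 - \left(297 + 147 \left(10 - 12\right)\right)}{47588 - 483713} = \frac{421923 - 3}{-436125} = \left(421923 + \left(294 - 297\right)\right) \left(- \frac{1}{436125}\right) = \left(421923 - 3\right) \left(- \frac{1}{436125}\right) = 421920 \left(- \frac{1}{436125}\right) = - \frac{28128}{29075}$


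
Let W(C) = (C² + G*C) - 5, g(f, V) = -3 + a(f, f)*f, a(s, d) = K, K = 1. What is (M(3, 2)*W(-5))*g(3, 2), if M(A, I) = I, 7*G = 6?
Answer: 0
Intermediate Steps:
G = 6/7 (G = (⅐)*6 = 6/7 ≈ 0.85714)
a(s, d) = 1
g(f, V) = -3 + f (g(f, V) = -3 + 1*f = -3 + f)
W(C) = -5 + C² + 6*C/7 (W(C) = (C² + 6*C/7) - 5 = -5 + C² + 6*C/7)
(M(3, 2)*W(-5))*g(3, 2) = (2*(-5 + (-5)² + (6/7)*(-5)))*(-3 + 3) = (2*(-5 + 25 - 30/7))*0 = (2*(110/7))*0 = (220/7)*0 = 0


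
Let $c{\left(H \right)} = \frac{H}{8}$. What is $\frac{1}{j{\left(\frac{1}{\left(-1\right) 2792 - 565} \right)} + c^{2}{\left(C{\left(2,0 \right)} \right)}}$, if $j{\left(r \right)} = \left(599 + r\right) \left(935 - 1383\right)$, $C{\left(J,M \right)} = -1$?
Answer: $- \frac{214848}{57654858467} \approx -3.7265 \cdot 10^{-6}$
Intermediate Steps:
$c{\left(H \right)} = \frac{H}{8}$ ($c{\left(H \right)} = H \frac{1}{8} = \frac{H}{8}$)
$j{\left(r \right)} = -268352 - 448 r$ ($j{\left(r \right)} = \left(599 + r\right) \left(-448\right) = -268352 - 448 r$)
$\frac{1}{j{\left(\frac{1}{\left(-1\right) 2792 - 565} \right)} + c^{2}{\left(C{\left(2,0 \right)} \right)}} = \frac{1}{\left(-268352 - \frac{448}{\left(-1\right) 2792 - 565}\right) + \left(\frac{1}{8} \left(-1\right)\right)^{2}} = \frac{1}{\left(-268352 - \frac{448}{-2792 - 565}\right) + \left(- \frac{1}{8}\right)^{2}} = \frac{1}{\left(-268352 - \frac{448}{-3357}\right) + \frac{1}{64}} = \frac{1}{\left(-268352 - - \frac{448}{3357}\right) + \frac{1}{64}} = \frac{1}{\left(-268352 + \frac{448}{3357}\right) + \frac{1}{64}} = \frac{1}{- \frac{900857216}{3357} + \frac{1}{64}} = \frac{1}{- \frac{57654858467}{214848}} = - \frac{214848}{57654858467}$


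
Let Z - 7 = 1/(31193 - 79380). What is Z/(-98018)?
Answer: -168654/2361596683 ≈ -7.1415e-5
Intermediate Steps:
Z = 337308/48187 (Z = 7 + 1/(31193 - 79380) = 7 + 1/(-48187) = 7 - 1/48187 = 337308/48187 ≈ 7.0000)
Z/(-98018) = (337308/48187)/(-98018) = (337308/48187)*(-1/98018) = -168654/2361596683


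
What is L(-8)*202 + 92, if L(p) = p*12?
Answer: -19300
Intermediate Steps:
L(p) = 12*p
L(-8)*202 + 92 = (12*(-8))*202 + 92 = -96*202 + 92 = -19392 + 92 = -19300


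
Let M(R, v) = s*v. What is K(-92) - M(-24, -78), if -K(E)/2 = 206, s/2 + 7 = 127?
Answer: 18308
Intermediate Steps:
s = 240 (s = -14 + 2*127 = -14 + 254 = 240)
M(R, v) = 240*v
K(E) = -412 (K(E) = -2*206 = -412)
K(-92) - M(-24, -78) = -412 - 240*(-78) = -412 - 1*(-18720) = -412 + 18720 = 18308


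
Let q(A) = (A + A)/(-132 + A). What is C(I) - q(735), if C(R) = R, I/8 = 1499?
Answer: 2409902/201 ≈ 11990.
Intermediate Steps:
q(A) = 2*A/(-132 + A) (q(A) = (2*A)/(-132 + A) = 2*A/(-132 + A))
I = 11992 (I = 8*1499 = 11992)
C(I) - q(735) = 11992 - 2*735/(-132 + 735) = 11992 - 2*735/603 = 11992 - 1*490/201 = 11992 - 490/201 = 2409902/201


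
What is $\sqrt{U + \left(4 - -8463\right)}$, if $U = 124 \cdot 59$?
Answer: $\sqrt{15783} \approx 125.63$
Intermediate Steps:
$U = 7316$
$\sqrt{U + \left(4 - -8463\right)} = \sqrt{7316 + \left(4 - -8463\right)} = \sqrt{7316 + \left(4 + 8463\right)} = \sqrt{7316 + 8467} = \sqrt{15783}$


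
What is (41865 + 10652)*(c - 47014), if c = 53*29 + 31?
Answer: -2386687582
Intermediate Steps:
c = 1568 (c = 1537 + 31 = 1568)
(41865 + 10652)*(c - 47014) = (41865 + 10652)*(1568 - 47014) = 52517*(-45446) = -2386687582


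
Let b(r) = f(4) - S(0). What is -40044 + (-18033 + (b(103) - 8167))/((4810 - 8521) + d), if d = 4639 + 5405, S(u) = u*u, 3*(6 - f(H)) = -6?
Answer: -253624844/6333 ≈ -40048.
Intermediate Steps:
f(H) = 8 (f(H) = 6 - ⅓*(-6) = 6 + 2 = 8)
S(u) = u²
d = 10044
b(r) = 8 (b(r) = 8 - 1*0² = 8 - 1*0 = 8 + 0 = 8)
-40044 + (-18033 + (b(103) - 8167))/((4810 - 8521) + d) = -40044 + (-18033 + (8 - 8167))/((4810 - 8521) + 10044) = -40044 + (-18033 - 8159)/(-3711 + 10044) = -40044 - 26192/6333 = -253624844/6333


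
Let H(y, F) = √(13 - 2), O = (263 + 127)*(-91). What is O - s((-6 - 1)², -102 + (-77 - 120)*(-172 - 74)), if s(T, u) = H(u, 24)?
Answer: -35490 - √11 ≈ -35493.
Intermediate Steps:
O = -35490 (O = 390*(-91) = -35490)
H(y, F) = √11
s(T, u) = √11
O - s((-6 - 1)², -102 + (-77 - 120)*(-172 - 74)) = -35490 - √11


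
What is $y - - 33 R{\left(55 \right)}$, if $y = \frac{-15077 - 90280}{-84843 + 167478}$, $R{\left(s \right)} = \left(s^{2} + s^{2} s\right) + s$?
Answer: $\frac{22004574008}{3935} \approx 5.592 \cdot 10^{6}$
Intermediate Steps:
$R{\left(s \right)} = s + s^{2} + s^{3}$ ($R{\left(s \right)} = \left(s^{2} + s^{3}\right) + s = s + s^{2} + s^{3}$)
$y = - \frac{5017}{3935}$ ($y = - \frac{105357}{82635} = \left(-105357\right) \frac{1}{82635} = - \frac{5017}{3935} \approx -1.275$)
$y - - 33 R{\left(55 \right)} = - \frac{5017}{3935} - - 33 \cdot 55 \left(1 + 55 + 55^{2}\right) = - \frac{5017}{3935} - - 33 \cdot 55 \left(1 + 55 + 3025\right) = - \frac{5017}{3935} - - 33 \cdot 55 \cdot 3081 = - \frac{5017}{3935} - \left(-33\right) 169455 = - \frac{5017}{3935} - -5592015 = - \frac{5017}{3935} + 5592015 = \frac{22004574008}{3935}$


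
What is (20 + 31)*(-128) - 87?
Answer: -6615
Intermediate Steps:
(20 + 31)*(-128) - 87 = 51*(-128) - 87 = -6528 - 87 = -6615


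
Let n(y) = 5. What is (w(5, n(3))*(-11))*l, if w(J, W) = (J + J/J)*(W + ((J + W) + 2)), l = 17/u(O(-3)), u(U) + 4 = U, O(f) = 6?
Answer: -9537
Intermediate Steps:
u(U) = -4 + U
l = 17/2 (l = 17/(-4 + 6) = 17/2 ≈ 8.5000)
w(J, W) = (1 + J)*(2 + J + 2*W) (w(J, W) = (J + 1)*(W + (2 + J + W)) = (1 + J)*(2 + J + 2*W))
(w(5, n(3))*(-11))*l = ((2 + 5**2 + 2*5 + 3*5 + 2*5*5)*(-11))*(17/2) = ((2 + 25 + 10 + 15 + 50)*(-11))*(17/2) = (102*(-11))*(17/2) = -1122*17/2 = -9537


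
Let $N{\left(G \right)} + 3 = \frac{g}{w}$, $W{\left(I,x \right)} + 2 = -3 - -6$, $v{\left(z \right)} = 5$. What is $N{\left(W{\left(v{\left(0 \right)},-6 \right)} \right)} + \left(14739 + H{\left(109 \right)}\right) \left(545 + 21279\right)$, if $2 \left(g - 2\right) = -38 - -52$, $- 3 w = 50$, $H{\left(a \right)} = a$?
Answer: $\frac{16202137423}{50} \approx 3.2404 \cdot 10^{8}$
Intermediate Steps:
$w = - \frac{50}{3}$ ($w = \left(- \frac{1}{3}\right) 50 = - \frac{50}{3} \approx -16.667$)
$g = 9$ ($g = 2 + \frac{-38 - -52}{2} = 2 + \frac{-38 + 52}{2} = 2 + \frac{1}{2} \cdot 14 = 2 + 7 = 9$)
$W{\left(I,x \right)} = 1$ ($W{\left(I,x \right)} = -2 - -3 = -2 + \left(-3 + 6\right) = -2 + 3 = 1$)
$N{\left(G \right)} = - \frac{177}{50}$ ($N{\left(G \right)} = -3 + \frac{9}{- \frac{50}{3}} = -3 + 9 \left(- \frac{3}{50}\right) = -3 - \frac{27}{50} = - \frac{177}{50}$)
$N{\left(W{\left(v{\left(0 \right)},-6 \right)} \right)} + \left(14739 + H{\left(109 \right)}\right) \left(545 + 21279\right) = - \frac{177}{50} + \left(14739 + 109\right) \left(545 + 21279\right) = - \frac{177}{50} + 14848 \cdot 21824 = - \frac{177}{50} + 324042752 = \frac{16202137423}{50}$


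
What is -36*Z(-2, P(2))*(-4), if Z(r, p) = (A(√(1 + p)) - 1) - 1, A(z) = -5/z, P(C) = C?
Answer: -288 - 240*√3 ≈ -703.69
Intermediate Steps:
Z(r, p) = -2 - 5/√(1 + p) (Z(r, p) = (-5/√(1 + p) - 1) - 1 = (-1 - 5/√(1 + p)) - 1 = -2 - 5/√(1 + p))
-36*Z(-2, P(2))*(-4) = -36*(-2 - 5/√(1 + 2))*(-4) = -36*(-2 - 5*√3/3)*(-4) = (72 + 60*√3)*(-4) = -288 - 240*√3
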